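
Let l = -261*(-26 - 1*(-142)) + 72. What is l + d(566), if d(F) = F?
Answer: -29638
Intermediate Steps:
l = -30204 (l = -261*(-26 + 142) + 72 = -261*116 + 72 = -30276 + 72 = -30204)
l + d(566) = -30204 + 566 = -29638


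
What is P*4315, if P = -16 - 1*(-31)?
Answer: 64725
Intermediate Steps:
P = 15 (P = -16 + 31 = 15)
P*4315 = 15*4315 = 64725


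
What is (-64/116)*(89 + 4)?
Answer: -1488/29 ≈ -51.310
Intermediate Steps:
(-64/116)*(89 + 4) = -64*1/116*93 = -16/29*93 = -1488/29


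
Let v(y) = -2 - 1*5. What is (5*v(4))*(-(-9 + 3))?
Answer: -210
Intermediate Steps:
v(y) = -7 (v(y) = -2 - 5 = -7)
(5*v(4))*(-(-9 + 3)) = (5*(-7))*(-(-9 + 3)) = -(-35)*(-6) = -35*6 = -210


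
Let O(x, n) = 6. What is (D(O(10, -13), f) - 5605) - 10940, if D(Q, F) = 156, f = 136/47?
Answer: -16389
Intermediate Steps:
f = 136/47 (f = 136*(1/47) = 136/47 ≈ 2.8936)
(D(O(10, -13), f) - 5605) - 10940 = (156 - 5605) - 10940 = -5449 - 10940 = -16389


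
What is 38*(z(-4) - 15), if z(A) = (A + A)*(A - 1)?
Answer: 950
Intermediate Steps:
z(A) = 2*A*(-1 + A) (z(A) = (2*A)*(-1 + A) = 2*A*(-1 + A))
38*(z(-4) - 15) = 38*(2*(-4)*(-1 - 4) - 15) = 38*(2*(-4)*(-5) - 15) = 38*(40 - 15) = 38*25 = 950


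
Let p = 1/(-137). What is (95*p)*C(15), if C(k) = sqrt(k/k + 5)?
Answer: -95*sqrt(6)/137 ≈ -1.6986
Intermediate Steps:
p = -1/137 ≈ -0.0072993
C(k) = sqrt(6) (C(k) = sqrt(1 + 5) = sqrt(6))
(95*p)*C(15) = (95*(-1/137))*sqrt(6) = -95*sqrt(6)/137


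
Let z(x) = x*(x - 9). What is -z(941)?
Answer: -877012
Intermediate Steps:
z(x) = x*(-9 + x)
-z(941) = -941*(-9 + 941) = -941*932 = -1*877012 = -877012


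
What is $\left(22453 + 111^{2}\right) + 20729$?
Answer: $55503$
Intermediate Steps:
$\left(22453 + 111^{2}\right) + 20729 = \left(22453 + 12321\right) + 20729 = 34774 + 20729 = 55503$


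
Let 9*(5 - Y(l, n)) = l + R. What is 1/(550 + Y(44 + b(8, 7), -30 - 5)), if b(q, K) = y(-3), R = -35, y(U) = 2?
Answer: 9/4984 ≈ 0.0018058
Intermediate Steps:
b(q, K) = 2
Y(l, n) = 80/9 - l/9 (Y(l, n) = 5 - (l - 35)/9 = 5 - (-35 + l)/9 = 5 + (35/9 - l/9) = 80/9 - l/9)
1/(550 + Y(44 + b(8, 7), -30 - 5)) = 1/(550 + (80/9 - (44 + 2)/9)) = 1/(550 + (80/9 - ⅑*46)) = 1/(550 + (80/9 - 46/9)) = 1/(550 + 34/9) = 1/(4984/9) = 9/4984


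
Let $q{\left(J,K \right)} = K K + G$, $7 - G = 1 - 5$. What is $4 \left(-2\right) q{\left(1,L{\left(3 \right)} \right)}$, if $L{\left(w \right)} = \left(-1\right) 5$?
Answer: $-288$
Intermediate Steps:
$G = 11$ ($G = 7 - \left(1 - 5\right) = 7 - -4 = 7 + 4 = 11$)
$L{\left(w \right)} = -5$
$q{\left(J,K \right)} = 11 + K^{2}$ ($q{\left(J,K \right)} = K K + 11 = K^{2} + 11 = 11 + K^{2}$)
$4 \left(-2\right) q{\left(1,L{\left(3 \right)} \right)} = 4 \left(-2\right) \left(11 + \left(-5\right)^{2}\right) = - 8 \left(11 + 25\right) = \left(-8\right) 36 = -288$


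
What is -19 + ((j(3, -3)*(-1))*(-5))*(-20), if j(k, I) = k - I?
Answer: -619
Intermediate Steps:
-19 + ((j(3, -3)*(-1))*(-5))*(-20) = -19 + (((3 - 1*(-3))*(-1))*(-5))*(-20) = -19 + (((3 + 3)*(-1))*(-5))*(-20) = -19 + ((6*(-1))*(-5))*(-20) = -19 - 6*(-5)*(-20) = -19 + 30*(-20) = -19 - 600 = -619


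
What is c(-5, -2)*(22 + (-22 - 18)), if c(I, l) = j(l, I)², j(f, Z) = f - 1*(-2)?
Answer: 0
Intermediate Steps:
j(f, Z) = 2 + f (j(f, Z) = f + 2 = 2 + f)
c(I, l) = (2 + l)²
c(-5, -2)*(22 + (-22 - 18)) = (2 - 2)²*(22 + (-22 - 18)) = 0²*(22 - 40) = 0*(-18) = 0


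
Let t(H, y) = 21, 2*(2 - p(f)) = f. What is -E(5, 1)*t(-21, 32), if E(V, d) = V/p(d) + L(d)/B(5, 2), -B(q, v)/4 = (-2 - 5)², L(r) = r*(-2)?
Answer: -983/14 ≈ -70.214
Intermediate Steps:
p(f) = 2 - f/2
L(r) = -2*r
B(q, v) = -196 (B(q, v) = -4*(-2 - 5)² = -4*(-7)² = -4*49 = -196)
E(V, d) = d/98 + V/(2 - d/2) (E(V, d) = V/(2 - d/2) - 2*d/(-196) = V/(2 - d/2) - 2*d*(-1/196) = V/(2 - d/2) + d/98 = d/98 + V/(2 - d/2))
-E(5, 1)*t(-21, 32) = -(-196*5 + 1*(-4 + 1))/(98*(-4 + 1))*21 = -(1/98)*(-980 + 1*(-3))/(-3)*21 = -(1/98)*(-⅓)*(-980 - 3)*21 = -(1/98)*(-⅓)*(-983)*21 = -983*21/294 = -1*983/14 = -983/14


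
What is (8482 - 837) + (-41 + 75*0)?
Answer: 7604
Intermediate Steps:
(8482 - 837) + (-41 + 75*0) = 7645 + (-41 + 0) = 7645 - 41 = 7604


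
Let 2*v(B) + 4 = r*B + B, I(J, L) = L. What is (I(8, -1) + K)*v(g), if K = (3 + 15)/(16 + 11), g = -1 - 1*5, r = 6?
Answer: 23/3 ≈ 7.6667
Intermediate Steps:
g = -6 (g = -1 - 5 = -6)
K = 2/3 (K = 18/27 = 18*(1/27) = 2/3 ≈ 0.66667)
v(B) = -2 + 7*B/2 (v(B) = -2 + (6*B + B)/2 = -2 + (7*B)/2 = -2 + 7*B/2)
(I(8, -1) + K)*v(g) = (-1 + 2/3)*(-2 + (7/2)*(-6)) = -(-2 - 21)/3 = -1/3*(-23) = 23/3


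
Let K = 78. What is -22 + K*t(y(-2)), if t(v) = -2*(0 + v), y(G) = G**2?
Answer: -646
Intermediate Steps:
t(v) = -2*v
-22 + K*t(y(-2)) = -22 + 78*(-2*(-2)**2) = -22 + 78*(-2*4) = -22 + 78*(-8) = -22 - 624 = -646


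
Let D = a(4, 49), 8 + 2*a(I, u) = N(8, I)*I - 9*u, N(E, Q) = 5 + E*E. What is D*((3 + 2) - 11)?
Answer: 519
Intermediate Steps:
N(E, Q) = 5 + E**2
a(I, u) = -4 - 9*u/2 + 69*I/2 (a(I, u) = -4 + ((5 + 8**2)*I - 9*u)/2 = -4 + ((5 + 64)*I - 9*u)/2 = -4 + (69*I - 9*u)/2 = -4 + (-9*u + 69*I)/2 = -4 + (-9*u/2 + 69*I/2) = -4 - 9*u/2 + 69*I/2)
D = -173/2 (D = -4 - 9/2*49 + (69/2)*4 = -4 - 441/2 + 138 = -173/2 ≈ -86.500)
D*((3 + 2) - 11) = -173*((3 + 2) - 11)/2 = -173*(5 - 11)/2 = -173/2*(-6) = 519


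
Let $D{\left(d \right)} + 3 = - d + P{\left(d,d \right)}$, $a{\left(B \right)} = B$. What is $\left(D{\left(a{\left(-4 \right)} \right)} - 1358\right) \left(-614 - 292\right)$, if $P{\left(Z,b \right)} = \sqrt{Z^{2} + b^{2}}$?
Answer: $1229442 - 3624 \sqrt{2} \approx 1.2243 \cdot 10^{6}$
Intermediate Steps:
$D{\left(d \right)} = -3 - d + \sqrt{2} \sqrt{d^{2}}$ ($D{\left(d \right)} = -3 - \left(d - \sqrt{d^{2} + d^{2}}\right) = -3 - \left(d - \sqrt{2} \sqrt{d^{2}}\right) = -3 - d + \sqrt{2} \sqrt{d^{2}}$)
$\left(D{\left(a{\left(-4 \right)} \right)} - 1358\right) \left(-614 - 292\right) = \left(\left(-3 - -4 + \sqrt{2} \sqrt{\left(-4\right)^{2}}\right) - 1358\right) \left(-614 - 292\right) = \left(\left(-3 + 4 + \sqrt{2} \sqrt{16}\right) - 1358\right) \left(-906\right) = \left(\left(-3 + 4 + \sqrt{2} \cdot 4\right) - 1358\right) \left(-906\right) = \left(\left(-3 + 4 + 4 \sqrt{2}\right) - 1358\right) \left(-906\right) = \left(\left(1 + 4 \sqrt{2}\right) - 1358\right) \left(-906\right) = \left(-1357 + 4 \sqrt{2}\right) \left(-906\right) = 1229442 - 3624 \sqrt{2}$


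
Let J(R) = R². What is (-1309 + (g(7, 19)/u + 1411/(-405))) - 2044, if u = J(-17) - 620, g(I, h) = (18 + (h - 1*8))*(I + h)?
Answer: -450258826/134055 ≈ -3358.8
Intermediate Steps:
g(I, h) = (10 + h)*(I + h) (g(I, h) = (18 + (h - 8))*(I + h) = (18 + (-8 + h))*(I + h) = (10 + h)*(I + h))
u = -331 (u = (-17)² - 620 = 289 - 620 = -331)
(-1309 + (g(7, 19)/u + 1411/(-405))) - 2044 = (-1309 + ((19² + 10*7 + 10*19 + 7*19)/(-331) + 1411/(-405))) - 2044 = (-1309 + ((361 + 70 + 190 + 133)*(-1/331) + 1411*(-1/405))) - 2044 = (-1309 + (754*(-1/331) - 1411/405)) - 2044 = (-1309 + (-754/331 - 1411/405)) - 2044 = (-1309 - 772411/134055) - 2044 = -176250406/134055 - 2044 = -450258826/134055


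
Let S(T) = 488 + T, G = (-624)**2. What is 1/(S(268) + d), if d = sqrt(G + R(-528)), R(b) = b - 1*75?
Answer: 4/967 - 11*sqrt(357)/60921 ≈ 0.00072489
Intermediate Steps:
R(b) = -75 + b (R(b) = b - 75 = -75 + b)
G = 389376
d = 33*sqrt(357) (d = sqrt(389376 + (-75 - 528)) = sqrt(389376 - 603) = sqrt(388773) = 33*sqrt(357) ≈ 623.52)
1/(S(268) + d) = 1/((488 + 268) + 33*sqrt(357)) = 1/(756 + 33*sqrt(357))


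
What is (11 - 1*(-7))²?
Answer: 324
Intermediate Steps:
(11 - 1*(-7))² = (11 + 7)² = 18² = 324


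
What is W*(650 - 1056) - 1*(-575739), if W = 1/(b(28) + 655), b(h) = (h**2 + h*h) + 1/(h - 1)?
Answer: 17278497648/30011 ≈ 5.7574e+5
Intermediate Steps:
b(h) = 1/(-1 + h) + 2*h**2 (b(h) = (h**2 + h**2) + 1/(-1 + h) = 2*h**2 + 1/(-1 + h) = 1/(-1 + h) + 2*h**2)
W = 27/60022 (W = 1/((1 - 2*28**2 + 2*28**3)/(-1 + 28) + 655) = 1/((1 - 2*784 + 2*21952)/27 + 655) = 1/((1 - 1568 + 43904)/27 + 655) = 1/((1/27)*42337 + 655) = 1/(42337/27 + 655) = 1/(60022/27) = 27/60022 ≈ 0.00044983)
W*(650 - 1056) - 1*(-575739) = 27*(650 - 1056)/60022 - 1*(-575739) = (27/60022)*(-406) + 575739 = -5481/30011 + 575739 = 17278497648/30011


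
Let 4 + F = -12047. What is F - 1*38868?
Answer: -50919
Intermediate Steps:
F = -12051 (F = -4 - 12047 = -12051)
F - 1*38868 = -12051 - 1*38868 = -12051 - 38868 = -50919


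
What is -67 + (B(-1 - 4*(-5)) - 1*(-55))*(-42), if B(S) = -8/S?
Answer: -44827/19 ≈ -2359.3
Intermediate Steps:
-67 + (B(-1 - 4*(-5)) - 1*(-55))*(-42) = -67 + (-8/(-1 - 4*(-5)) - 1*(-55))*(-42) = -67 + (-8/(-1 + 20) + 55)*(-42) = -67 + (-8/19 + 55)*(-42) = -67 + (1037/19)*(-42) = -67 - 43554/19 = -44827/19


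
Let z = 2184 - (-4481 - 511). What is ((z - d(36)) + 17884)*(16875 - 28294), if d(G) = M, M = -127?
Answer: -287610353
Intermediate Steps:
d(G) = -127
z = 7176 (z = 2184 - 1*(-4992) = 2184 + 4992 = 7176)
((z - d(36)) + 17884)*(16875 - 28294) = ((7176 - 1*(-127)) + 17884)*(16875 - 28294) = ((7176 + 127) + 17884)*(-11419) = (7303 + 17884)*(-11419) = 25187*(-11419) = -287610353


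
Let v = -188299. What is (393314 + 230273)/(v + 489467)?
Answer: 623587/301168 ≈ 2.0706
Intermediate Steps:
(393314 + 230273)/(v + 489467) = (393314 + 230273)/(-188299 + 489467) = 623587/301168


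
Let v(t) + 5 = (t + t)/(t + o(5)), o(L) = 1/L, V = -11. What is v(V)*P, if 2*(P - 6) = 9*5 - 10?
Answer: -1880/27 ≈ -69.630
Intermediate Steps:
P = 47/2 (P = 6 + (9*5 - 10)/2 = 6 + (45 - 10)/2 = 6 + (1/2)*35 = 6 + 35/2 = 47/2 ≈ 23.500)
v(t) = -5 + 2*t/(1/5 + t) (v(t) = -5 + (t + t)/(t + 1/5) = -5 + (2*t)/(t + 1/5) = -5 + (2*t)/(1/5 + t) = -5 + 2*t/(1/5 + t))
v(V)*P = (5*(-1 - 3*(-11))/(1 + 5*(-11)))*(47/2) = (5*(-1 + 33)/(1 - 55))*(47/2) = (5*32/(-54))*(47/2) = (5*(-1/54)*32)*(47/2) = -80/27*47/2 = -1880/27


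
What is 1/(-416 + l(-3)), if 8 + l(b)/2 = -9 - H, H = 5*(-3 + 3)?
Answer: -1/450 ≈ -0.0022222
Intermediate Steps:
H = 0 (H = 5*0 = 0)
l(b) = -34 (l(b) = -16 + 2*(-9 - 1*0) = -16 + 2*(-9 + 0) = -16 + 2*(-9) = -16 - 18 = -34)
1/(-416 + l(-3)) = 1/(-416 - 34) = 1/(-450) = -1/450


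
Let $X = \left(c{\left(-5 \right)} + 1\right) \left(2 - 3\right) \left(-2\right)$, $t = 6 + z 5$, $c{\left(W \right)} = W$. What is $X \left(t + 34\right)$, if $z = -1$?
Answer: $-280$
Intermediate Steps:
$t = 1$ ($t = 6 - 5 = 1$)
$X = -8$ ($X = \left(-5 + 1\right) \left(2 - 3\right) \left(-2\right) = - 4 \left(\left(-1\right) \left(-2\right)\right) = \left(-4\right) 2 = -8$)
$X \left(t + 34\right) = - 8 \left(1 + 34\right) = \left(-8\right) 35 = -280$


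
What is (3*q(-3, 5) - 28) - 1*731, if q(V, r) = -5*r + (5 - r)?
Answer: -834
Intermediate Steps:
q(V, r) = 5 - 6*r
(3*q(-3, 5) - 28) - 1*731 = (3*(5 - 6*5) - 28) - 1*731 = (3*(5 - 30) - 28) - 731 = (3*(-25) - 28) - 731 = (-75 - 28) - 731 = -103 - 731 = -834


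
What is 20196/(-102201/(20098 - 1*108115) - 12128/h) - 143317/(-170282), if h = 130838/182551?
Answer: -92679730302835241/263334864359483966 ≈ -0.35195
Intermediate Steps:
h = 130838/182551 (h = 130838*(1/182551) = 130838/182551 ≈ 0.71672)
20196/(-102201/(20098 - 1*108115) - 12128/h) - 143317/(-170282) = 20196/(-102201/(20098 - 1*108115) - 12128/130838/182551) - 143317/(-170282) = 20196/(-102201/(20098 - 108115) - 12128*182551/130838) - 143317*(-1/170282) = 20196/(-102201/(-88017) - 1106989264/65419) + 143317/170282 = 20196/(-102201*(-1/88017) - 1106989264/65419) + 143317/170282 = 20196/(34067/29339 - 1106989264/65419) + 143317/170282 = 20196/(-32475729387423/1919328041) + 143317/170282 = 20196*(-1919328041/32475729387423) + 143317/170282 = -12920916372012/10825243129141 + 143317/170282 = -92679730302835241/263334864359483966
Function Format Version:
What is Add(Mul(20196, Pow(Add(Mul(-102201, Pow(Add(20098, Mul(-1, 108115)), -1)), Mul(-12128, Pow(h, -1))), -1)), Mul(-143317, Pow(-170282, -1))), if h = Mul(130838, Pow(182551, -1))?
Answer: Rational(-92679730302835241, 263334864359483966) ≈ -0.35195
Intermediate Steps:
h = Rational(130838, 182551) (h = Mul(130838, Rational(1, 182551)) = Rational(130838, 182551) ≈ 0.71672)
Add(Mul(20196, Pow(Add(Mul(-102201, Pow(Add(20098, Mul(-1, 108115)), -1)), Mul(-12128, Pow(h, -1))), -1)), Mul(-143317, Pow(-170282, -1))) = Add(Mul(20196, Pow(Add(Mul(-102201, Pow(Add(20098, Mul(-1, 108115)), -1)), Mul(-12128, Pow(Rational(130838, 182551), -1))), -1)), Mul(-143317, Pow(-170282, -1))) = Add(Mul(20196, Pow(Add(Mul(-102201, Pow(Add(20098, -108115), -1)), Mul(-12128, Rational(182551, 130838))), -1)), Mul(-143317, Rational(-1, 170282))) = Add(Mul(20196, Pow(Add(Mul(-102201, Pow(-88017, -1)), Rational(-1106989264, 65419)), -1)), Rational(143317, 170282)) = Add(Mul(20196, Pow(Add(Mul(-102201, Rational(-1, 88017)), Rational(-1106989264, 65419)), -1)), Rational(143317, 170282)) = Add(Mul(20196, Pow(Add(Rational(34067, 29339), Rational(-1106989264, 65419)), -1)), Rational(143317, 170282)) = Add(Mul(20196, Pow(Rational(-32475729387423, 1919328041), -1)), Rational(143317, 170282)) = Add(Mul(20196, Rational(-1919328041, 32475729387423)), Rational(143317, 170282)) = Add(Rational(-12920916372012, 10825243129141), Rational(143317, 170282)) = Rational(-92679730302835241, 263334864359483966)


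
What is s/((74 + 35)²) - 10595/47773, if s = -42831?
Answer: -2172044558/567591013 ≈ -3.8268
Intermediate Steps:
s/((74 + 35)²) - 10595/47773 = -42831/(74 + 35)² - 10595/47773 = -42831/(109²) - 10595*1/47773 = -42831/11881 - 10595/47773 = -2172044558/567591013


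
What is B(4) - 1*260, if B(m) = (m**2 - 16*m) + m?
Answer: -304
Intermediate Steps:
B(m) = m**2 - 15*m
B(4) - 1*260 = 4*(-15 + 4) - 1*260 = 4*(-11) - 260 = -44 - 260 = -304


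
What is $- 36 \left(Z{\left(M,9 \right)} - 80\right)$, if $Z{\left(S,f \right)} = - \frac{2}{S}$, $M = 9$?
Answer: $2888$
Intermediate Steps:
$- 36 \left(Z{\left(M,9 \right)} - 80\right) = - 36 \left(- \frac{2}{9} - 80\right) = \left(-36\right) \left(- \frac{722}{9}\right) = 2888$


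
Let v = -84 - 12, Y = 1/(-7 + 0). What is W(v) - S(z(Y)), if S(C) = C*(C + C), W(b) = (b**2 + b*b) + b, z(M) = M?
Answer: 898462/49 ≈ 18336.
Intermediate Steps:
Y = -1/7 (Y = 1/(-7) = -1/7 ≈ -0.14286)
v = -96
W(b) = b + 2*b**2 (W(b) = (b**2 + b**2) + b = 2*b**2 + b = b + 2*b**2)
S(C) = 2*C**2 (S(C) = C*(2*C) = 2*C**2)
W(v) - S(z(Y)) = -96*(1 + 2*(-96)) - 2*(-1/7)**2 = -96*(1 - 192) - 2/49 = -96*(-191) - 1*2/49 = 18336 - 2/49 = 898462/49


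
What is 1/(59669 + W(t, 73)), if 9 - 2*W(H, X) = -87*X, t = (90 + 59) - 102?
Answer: 1/62849 ≈ 1.5911e-5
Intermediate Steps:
t = 47 (t = 149 - 102 = 47)
W(H, X) = 9/2 + 87*X/2 (W(H, X) = 9/2 - (-87)*X/2 = 9/2 + 87*X/2)
1/(59669 + W(t, 73)) = 1/(59669 + (9/2 + (87/2)*73)) = 1/(59669 + (9/2 + 6351/2)) = 1/(59669 + 3180) = 1/62849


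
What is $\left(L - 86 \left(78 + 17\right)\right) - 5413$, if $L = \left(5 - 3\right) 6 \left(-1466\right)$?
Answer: $-31175$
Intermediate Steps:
$L = -17592$ ($L = 2 \cdot 6 \left(-1466\right) = 12 \left(-1466\right) = -17592$)
$\left(L - 86 \left(78 + 17\right)\right) - 5413 = \left(-17592 - 86 \left(78 + 17\right)\right) - 5413 = \left(-17592 - 8170\right) - 5413 = -25762 - 5413 = -31175$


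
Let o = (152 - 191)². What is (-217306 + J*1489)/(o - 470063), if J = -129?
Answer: 409387/468542 ≈ 0.87375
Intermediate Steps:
o = 1521 (o = (-39)² = 1521)
(-217306 + J*1489)/(o - 470063) = (-217306 - 129*1489)/(1521 - 470063) = (-217306 - 192081)/(-468542) = -409387*(-1/468542) = 409387/468542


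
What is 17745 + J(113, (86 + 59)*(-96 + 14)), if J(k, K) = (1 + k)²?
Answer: 30741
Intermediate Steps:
17745 + J(113, (86 + 59)*(-96 + 14)) = 17745 + (1 + 113)² = 17745 + 114² = 17745 + 12996 = 30741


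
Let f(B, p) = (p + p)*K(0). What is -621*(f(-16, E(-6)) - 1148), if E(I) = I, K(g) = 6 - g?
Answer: 757620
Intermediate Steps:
f(B, p) = 12*p (f(B, p) = (p + p)*(6 - 1*0) = (2*p)*(6 + 0) = (2*p)*6 = 12*p)
-621*(f(-16, E(-6)) - 1148) = -621*(12*(-6) - 1148) = -621*(-72 - 1148) = -621*(-1220) = 757620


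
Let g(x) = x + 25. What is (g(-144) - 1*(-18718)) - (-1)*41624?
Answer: 60223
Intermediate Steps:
g(x) = 25 + x
(g(-144) - 1*(-18718)) - (-1)*41624 = ((25 - 144) - 1*(-18718)) - (-1)*41624 = (-119 + 18718) - 1*(-41624) = 18599 + 41624 = 60223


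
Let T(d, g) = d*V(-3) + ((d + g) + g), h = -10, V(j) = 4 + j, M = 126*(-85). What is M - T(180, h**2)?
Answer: -11270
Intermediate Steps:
M = -10710
T(d, g) = 2*d + 2*g (T(d, g) = d*(4 - 3) + ((d + g) + g) = d*1 + (d + 2*g) = d + (d + 2*g) = 2*d + 2*g)
M - T(180, h**2) = -10710 - (2*180 + 2*(-10)**2) = -10710 - (360 + 2*100) = -10710 - (360 + 200) = -10710 - 1*560 = -10710 - 560 = -11270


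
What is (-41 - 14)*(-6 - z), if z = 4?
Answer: 550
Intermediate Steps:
(-41 - 14)*(-6 - z) = (-41 - 14)*(-6 - 1*4) = -55*(-6 - 4) = -55*(-10) = 550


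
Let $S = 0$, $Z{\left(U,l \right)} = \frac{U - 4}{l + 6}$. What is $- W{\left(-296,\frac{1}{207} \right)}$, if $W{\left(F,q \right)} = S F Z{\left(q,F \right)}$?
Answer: $0$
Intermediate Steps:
$Z{\left(U,l \right)} = \frac{-4 + U}{6 + l}$
$W{\left(F,q \right)} = 0$ ($W{\left(F,q \right)} = 0 F \frac{-4 + q}{6 + F} = 0 \frac{-4 + q}{6 + F} = 0$)
$- W{\left(-296,\frac{1}{207} \right)} = \left(-1\right) 0 = 0$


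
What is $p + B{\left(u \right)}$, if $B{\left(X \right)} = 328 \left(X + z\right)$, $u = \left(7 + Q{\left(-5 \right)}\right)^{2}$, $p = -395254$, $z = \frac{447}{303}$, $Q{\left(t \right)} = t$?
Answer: $- \frac{39739270}{101} \approx -3.9346 \cdot 10^{5}$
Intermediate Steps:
$z = \frac{149}{101}$ ($z = 447 \cdot \frac{1}{303} = \frac{149}{101} \approx 1.4752$)
$u = 4$ ($u = \left(7 - 5\right)^{2} = 2^{2} = 4$)
$B{\left(X \right)} = \frac{48872}{101} + 328 X$ ($B{\left(X \right)} = 328 \left(X + \frac{149}{101}\right) = 328 \left(\frac{149}{101} + X\right) = \frac{48872}{101} + 328 X$)
$p + B{\left(u \right)} = -395254 + \left(\frac{48872}{101} + 328 \cdot 4\right) = -395254 + \left(\frac{48872}{101} + 1312\right) = -395254 + \frac{181384}{101} = - \frac{39739270}{101}$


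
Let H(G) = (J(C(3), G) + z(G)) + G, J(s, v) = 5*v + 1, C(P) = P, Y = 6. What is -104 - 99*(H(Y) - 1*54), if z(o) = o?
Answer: 985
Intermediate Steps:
J(s, v) = 1 + 5*v
H(G) = 1 + 7*G (H(G) = ((1 + 5*G) + G) + G = (1 + 6*G) + G = 1 + 7*G)
-104 - 99*(H(Y) - 1*54) = -104 - 99*((1 + 7*6) - 1*54) = -104 - 99*((1 + 42) - 54) = -104 - 99*(43 - 54) = -104 - 99*(-11) = -104 + 1089 = 985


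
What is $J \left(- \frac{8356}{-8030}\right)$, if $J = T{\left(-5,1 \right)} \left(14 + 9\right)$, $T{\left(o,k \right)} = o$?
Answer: $- \frac{96094}{803} \approx -119.67$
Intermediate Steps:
$J = -115$ ($J = - 5 \left(14 + 9\right) = \left(-5\right) 23 = -115$)
$J \left(- \frac{8356}{-8030}\right) = - 115 \left(- \frac{8356}{-8030}\right) = - 115 \left(\left(-8356\right) \left(- \frac{1}{8030}\right)\right) = \left(-115\right) \frac{4178}{4015} = - \frac{96094}{803}$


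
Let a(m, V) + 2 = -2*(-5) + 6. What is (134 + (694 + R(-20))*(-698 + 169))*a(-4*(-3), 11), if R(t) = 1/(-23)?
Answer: -5137566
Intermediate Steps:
a(m, V) = 14 (a(m, V) = -2 + (-2*(-5) + 6) = -2 + (10 + 6) = -2 + 16 = 14)
R(t) = -1/23
(134 + (694 + R(-20))*(-698 + 169))*a(-4*(-3), 11) = (134 + (694 - 1/23)*(-698 + 169))*14 = (134 + (15961/23)*(-529))*14 = (134 - 367103)*14 = -366969*14 = -5137566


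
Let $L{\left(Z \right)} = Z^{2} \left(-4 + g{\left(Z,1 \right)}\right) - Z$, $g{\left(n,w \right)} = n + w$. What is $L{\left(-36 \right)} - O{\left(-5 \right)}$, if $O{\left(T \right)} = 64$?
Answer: $-50572$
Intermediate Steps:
$L{\left(Z \right)} = - Z + Z^{2} \left(-3 + Z\right)$ ($L{\left(Z \right)} = Z^{2} \left(-4 + \left(Z + 1\right)\right) - Z = Z^{2} \left(-4 + \left(1 + Z\right)\right) - Z = Z^{2} \left(-3 + Z\right) - Z = - Z + Z^{2} \left(-3 + Z\right)$)
$L{\left(-36 \right)} - O{\left(-5 \right)} = - 36 \left(-1 + \left(-36\right)^{2} - -108\right) - 64 = - 36 \left(-1 + 1296 + 108\right) - 64 = \left(-36\right) 1403 - 64 = -50508 - 64 = -50572$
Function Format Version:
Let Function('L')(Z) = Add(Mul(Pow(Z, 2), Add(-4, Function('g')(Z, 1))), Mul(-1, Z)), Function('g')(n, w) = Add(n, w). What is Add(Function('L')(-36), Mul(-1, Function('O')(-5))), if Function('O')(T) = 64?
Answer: -50572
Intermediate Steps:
Function('L')(Z) = Add(Mul(-1, Z), Mul(Pow(Z, 2), Add(-3, Z))) (Function('L')(Z) = Add(Mul(Pow(Z, 2), Add(-4, Add(Z, 1))), Mul(-1, Z)) = Add(Mul(Pow(Z, 2), Add(-4, Add(1, Z))), Mul(-1, Z)) = Add(Mul(Pow(Z, 2), Add(-3, Z)), Mul(-1, Z)) = Add(Mul(-1, Z), Mul(Pow(Z, 2), Add(-3, Z))))
Add(Function('L')(-36), Mul(-1, Function('O')(-5))) = Add(Mul(-36, Add(-1, Pow(-36, 2), Mul(-3, -36))), Mul(-1, 64)) = Add(Mul(-36, Add(-1, 1296, 108)), -64) = Add(Mul(-36, 1403), -64) = Add(-50508, -64) = -50572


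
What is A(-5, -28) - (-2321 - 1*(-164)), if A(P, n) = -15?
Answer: 2142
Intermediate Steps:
A(-5, -28) - (-2321 - 1*(-164)) = -15 - (-2321 - 1*(-164)) = -15 - (-2321 + 164) = -15 - 1*(-2157) = -15 + 2157 = 2142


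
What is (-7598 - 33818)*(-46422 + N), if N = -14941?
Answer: 2541410008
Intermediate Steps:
(-7598 - 33818)*(-46422 + N) = (-7598 - 33818)*(-46422 - 14941) = -41416*(-61363) = 2541410008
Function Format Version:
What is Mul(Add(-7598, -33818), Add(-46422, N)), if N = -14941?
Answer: 2541410008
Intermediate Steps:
Mul(Add(-7598, -33818), Add(-46422, N)) = Mul(Add(-7598, -33818), Add(-46422, -14941)) = Mul(-41416, -61363) = 2541410008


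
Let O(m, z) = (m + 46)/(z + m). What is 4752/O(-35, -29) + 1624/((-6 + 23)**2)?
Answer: -7988648/289 ≈ -27642.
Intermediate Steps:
O(m, z) = (46 + m)/(m + z)
4752/O(-35, -29) + 1624/((-6 + 23)**2) = 4752/(((46 - 35)/(-35 - 29))) + 1624/((-6 + 23)**2) = 4752/((11/(-64))) + 1624/(17**2) = 4752/((-1/64*11)) + 1624/289 = 4752/(-11/64) + 1624*(1/289) = 4752*(-64/11) + 1624/289 = -27648 + 1624/289 = -7988648/289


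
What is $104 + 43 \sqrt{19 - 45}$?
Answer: $104 + 43 i \sqrt{26} \approx 104.0 + 219.26 i$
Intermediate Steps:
$104 + 43 \sqrt{19 - 45} = 104 + 43 \sqrt{-26} = 104 + 43 i \sqrt{26}$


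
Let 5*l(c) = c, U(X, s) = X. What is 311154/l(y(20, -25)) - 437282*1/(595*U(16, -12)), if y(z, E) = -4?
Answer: -1851584941/4760 ≈ -3.8899e+5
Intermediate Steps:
l(c) = c/5
311154/l(y(20, -25)) - 437282*1/(595*U(16, -12)) = 311154/(((⅕)*(-4))) - 437282/(595*16) = 311154/(-⅘) - 437282/9520 = 311154*(-5/4) - 437282*1/9520 = -777885/2 - 218641/4760 = -1851584941/4760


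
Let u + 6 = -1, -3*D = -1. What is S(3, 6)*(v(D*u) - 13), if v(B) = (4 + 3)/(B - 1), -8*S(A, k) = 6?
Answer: 453/40 ≈ 11.325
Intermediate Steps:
D = ⅓ (D = -⅓*(-1) = ⅓ ≈ 0.33333)
S(A, k) = -¾ (S(A, k) = -⅛*6 = -¾)
u = -7 (u = -6 - 1 = -7)
v(B) = 7/(-1 + B)
S(3, 6)*(v(D*u) - 13) = -3*(7/(-1 + (⅓)*(-7)) - 13)/4 = -3*(7/(-1 - 7/3) - 13)/4 = -3*(7/(-10/3) - 13)/4 = -3*(7*(-3/10) - 13)/4 = -3*(-21/10 - 13)/4 = -¾*(-151/10) = 453/40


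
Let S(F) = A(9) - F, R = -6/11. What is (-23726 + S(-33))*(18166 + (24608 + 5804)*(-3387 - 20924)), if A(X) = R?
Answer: 192690308450614/11 ≈ 1.7517e+13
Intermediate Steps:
R = -6/11 (R = -6*1/11 = -6/11 ≈ -0.54545)
A(X) = -6/11
S(F) = -6/11 - F
(-23726 + S(-33))*(18166 + (24608 + 5804)*(-3387 - 20924)) = (-23726 + (-6/11 - 1*(-33)))*(18166 + (24608 + 5804)*(-3387 - 20924)) = (-23726 + (-6/11 + 33))*(18166 + 30412*(-24311)) = (-23726 + 357/11)*(18166 - 739346132) = -260629/11*(-739327966) = 192690308450614/11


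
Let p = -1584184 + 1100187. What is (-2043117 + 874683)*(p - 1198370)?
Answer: 1965734803278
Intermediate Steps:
p = -483997
(-2043117 + 874683)*(p - 1198370) = (-2043117 + 874683)*(-483997 - 1198370) = -1168434*(-1682367) = 1965734803278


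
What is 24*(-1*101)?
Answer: -2424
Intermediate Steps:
24*(-1*101) = 24*(-101) = -2424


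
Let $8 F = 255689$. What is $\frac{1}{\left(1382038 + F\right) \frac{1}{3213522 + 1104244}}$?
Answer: $\frac{34542128}{11311993} \approx 3.0536$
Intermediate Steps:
$F = \frac{255689}{8}$ ($F = \frac{1}{8} \cdot 255689 = \frac{255689}{8} \approx 31961.0$)
$\frac{1}{\left(1382038 + F\right) \frac{1}{3213522 + 1104244}} = \frac{1}{\left(1382038 + \frac{255689}{8}\right) \frac{1}{3213522 + 1104244}} = \frac{1}{\frac{11311993}{8} \cdot \frac{1}{4317766}} = \frac{1}{\frac{11311993}{34542128}} = \frac{34542128}{11311993}$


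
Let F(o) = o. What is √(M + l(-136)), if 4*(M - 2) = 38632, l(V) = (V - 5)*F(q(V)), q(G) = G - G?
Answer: 2*√2415 ≈ 98.285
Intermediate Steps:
q(G) = 0
l(V) = 0 (l(V) = (V - 5)*0 = (-5 + V)*0 = 0)
M = 9660 (M = 2 + (¼)*38632 = 2 + 9658 = 9660)
√(M + l(-136)) = √(9660 + 0) = √9660 = 2*√2415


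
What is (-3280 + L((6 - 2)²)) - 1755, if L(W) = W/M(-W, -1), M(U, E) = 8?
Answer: -5033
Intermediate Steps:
L(W) = W/8
(-3280 + L((6 - 2)²)) - 1755 = (-3280 + (6 - 2)²/8) - 1755 = (-3280 + (⅛)*4²) - 1755 = (-3280 + (⅛)*16) - 1755 = (-3280 + 2) - 1755 = -3278 - 1755 = -5033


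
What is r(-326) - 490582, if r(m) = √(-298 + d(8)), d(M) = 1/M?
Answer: -490582 + I*√4766/4 ≈ -4.9058e+5 + 17.259*I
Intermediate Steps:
r(m) = I*√4766/4 (r(m) = √(-298 + 1/8) = √(-298 + ⅛) = √(-2383/8) = I*√4766/4)
r(-326) - 490582 = I*√4766/4 - 490582 = -490582 + I*√4766/4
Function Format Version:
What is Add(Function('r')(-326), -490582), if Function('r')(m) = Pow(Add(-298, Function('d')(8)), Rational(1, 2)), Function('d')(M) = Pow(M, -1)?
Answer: Add(-490582, Mul(Rational(1, 4), I, Pow(4766, Rational(1, 2)))) ≈ Add(-4.9058e+5, Mul(17.259, I))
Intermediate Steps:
Function('r')(m) = Mul(Rational(1, 4), I, Pow(4766, Rational(1, 2))) (Function('r')(m) = Pow(Add(-298, Pow(8, -1)), Rational(1, 2)) = Pow(Add(-298, Rational(1, 8)), Rational(1, 2)) = Pow(Rational(-2383, 8), Rational(1, 2)) = Mul(Rational(1, 4), I, Pow(4766, Rational(1, 2))))
Add(Function('r')(-326), -490582) = Add(Mul(Rational(1, 4), I, Pow(4766, Rational(1, 2))), -490582) = Add(-490582, Mul(Rational(1, 4), I, Pow(4766, Rational(1, 2))))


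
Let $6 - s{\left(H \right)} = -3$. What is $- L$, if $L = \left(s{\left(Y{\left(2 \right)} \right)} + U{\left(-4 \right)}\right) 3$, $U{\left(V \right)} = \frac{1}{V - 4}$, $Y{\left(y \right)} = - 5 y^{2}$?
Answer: $- \frac{213}{8} \approx -26.625$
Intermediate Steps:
$s{\left(H \right)} = 9$ ($s{\left(H \right)} = 6 - -3 = 6 + 3 = 9$)
$U{\left(V \right)} = \frac{1}{-4 + V}$
$L = \frac{213}{8}$ ($L = \left(9 + \frac{1}{-4 - 4}\right) 3 = \left(9 + \frac{1}{-8}\right) 3 = \left(9 - \frac{1}{8}\right) 3 = \frac{71}{8} \cdot 3 = \frac{213}{8} \approx 26.625$)
$- L = \left(-1\right) \frac{213}{8} = - \frac{213}{8}$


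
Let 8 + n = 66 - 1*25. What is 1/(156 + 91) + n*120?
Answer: 978121/247 ≈ 3960.0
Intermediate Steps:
n = 33 (n = -8 + (66 - 1*25) = -8 + (66 - 25) = -8 + 41 = 33)
1/(156 + 91) + n*120 = 1/(156 + 91) + 33*120 = 1/247 + 3960 = 978121/247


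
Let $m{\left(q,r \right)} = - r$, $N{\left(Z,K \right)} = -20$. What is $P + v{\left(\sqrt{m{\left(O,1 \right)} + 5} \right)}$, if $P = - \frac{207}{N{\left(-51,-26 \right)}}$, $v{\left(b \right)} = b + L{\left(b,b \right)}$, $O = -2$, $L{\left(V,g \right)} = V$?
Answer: $\frac{287}{20} \approx 14.35$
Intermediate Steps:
$v{\left(b \right)} = 2 b$ ($v{\left(b \right)} = b + b = 2 b$)
$P = \frac{207}{20}$ ($P = - \frac{207}{-20} = \left(-207\right) \left(- \frac{1}{20}\right) = \frac{207}{20} \approx 10.35$)
$P + v{\left(\sqrt{m{\left(O,1 \right)} + 5} \right)} = \frac{207}{20} + 2 \sqrt{\left(-1\right) 1 + 5} = \frac{207}{20} + 2 \sqrt{-1 + 5} = \frac{207}{20} + 2 \sqrt{4} = \frac{207}{20} + 2 \cdot 2 = \frac{207}{20} + 4 = \frac{287}{20}$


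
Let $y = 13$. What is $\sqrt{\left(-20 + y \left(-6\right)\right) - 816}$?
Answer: $i \sqrt{914} \approx 30.232 i$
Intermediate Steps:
$\sqrt{\left(-20 + y \left(-6\right)\right) - 816} = \sqrt{\left(-20 + 13 \left(-6\right)\right) - 816} = \sqrt{\left(-20 - 78\right) - 816} = \sqrt{-98 - 816} = \sqrt{-914} = i \sqrt{914}$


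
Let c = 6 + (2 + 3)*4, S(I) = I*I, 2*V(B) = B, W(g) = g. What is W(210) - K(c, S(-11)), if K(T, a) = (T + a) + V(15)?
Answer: 111/2 ≈ 55.500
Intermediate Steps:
V(B) = B/2
S(I) = I**2
c = 26 (c = 6 + 5*4 = 6 + 20 = 26)
K(T, a) = 15/2 + T + a (K(T, a) = (T + a) + (1/2)*15 = (T + a) + 15/2 = 15/2 + T + a)
W(210) - K(c, S(-11)) = 210 - (15/2 + 26 + (-11)**2) = 210 - (15/2 + 26 + 121) = 210 - 1*309/2 = 210 - 309/2 = 111/2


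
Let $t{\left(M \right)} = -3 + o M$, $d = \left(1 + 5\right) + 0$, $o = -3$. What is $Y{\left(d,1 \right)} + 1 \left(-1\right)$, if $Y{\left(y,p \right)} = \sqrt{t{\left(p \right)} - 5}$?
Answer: $-1 + i \sqrt{11} \approx -1.0 + 3.3166 i$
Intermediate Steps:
$d = 6$ ($d = 6 + 0 = 6$)
$t{\left(M \right)} = -3 - 3 M$
$Y{\left(y,p \right)} = \sqrt{-8 - 3 p}$ ($Y{\left(y,p \right)} = \sqrt{\left(-3 - 3 p\right) - 5} = \sqrt{-8 - 3 p}$)
$Y{\left(d,1 \right)} + 1 \left(-1\right) = \sqrt{-8 - 3} + 1 \left(-1\right) = \sqrt{-8 - 3} - 1 = \sqrt{-11} - 1 = i \sqrt{11} - 1 = -1 + i \sqrt{11}$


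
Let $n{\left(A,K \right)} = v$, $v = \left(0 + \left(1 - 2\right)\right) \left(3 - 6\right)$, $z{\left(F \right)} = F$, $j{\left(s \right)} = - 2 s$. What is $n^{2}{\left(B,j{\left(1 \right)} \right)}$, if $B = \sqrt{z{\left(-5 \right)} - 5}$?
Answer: $9$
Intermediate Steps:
$B = i \sqrt{10}$ ($B = \sqrt{-5 - 5} = \sqrt{-10} = i \sqrt{10} \approx 3.1623 i$)
$v = 3$ ($v = \left(0 - 1\right) \left(-3\right) = \left(-1\right) \left(-3\right) = 3$)
$n{\left(A,K \right)} = 3$
$n^{2}{\left(B,j{\left(1 \right)} \right)} = 3^{2} = 9$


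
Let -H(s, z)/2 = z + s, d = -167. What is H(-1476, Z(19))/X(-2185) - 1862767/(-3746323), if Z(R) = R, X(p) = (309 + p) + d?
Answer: -7111152241/7653737889 ≈ -0.92911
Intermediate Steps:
X(p) = 142 + p (X(p) = (309 + p) - 167 = 142 + p)
H(s, z) = -2*s - 2*z (H(s, z) = -2*(z + s) = -2*(s + z) = -2*s - 2*z)
H(-1476, Z(19))/X(-2185) - 1862767/(-3746323) = (-2*(-1476) - 2*19)/(142 - 2185) - 1862767/(-3746323) = (2952 - 38)/(-2043) - 1862767*(-1/3746323) = 2914*(-1/2043) + 1862767/3746323 = -2914/2043 + 1862767/3746323 = -7111152241/7653737889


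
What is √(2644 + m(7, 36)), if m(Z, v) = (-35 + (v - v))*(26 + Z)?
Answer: √1489 ≈ 38.588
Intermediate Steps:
m(Z, v) = -910 - 35*Z (m(Z, v) = (-35 + 0)*(26 + Z) = -35*(26 + Z) = -910 - 35*Z)
√(2644 + m(7, 36)) = √(2644 + (-910 - 35*7)) = √(2644 + (-910 - 245)) = √(2644 - 1155) = √1489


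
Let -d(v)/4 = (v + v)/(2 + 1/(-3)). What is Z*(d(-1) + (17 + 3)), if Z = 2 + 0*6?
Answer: 248/5 ≈ 49.600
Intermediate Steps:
Z = 2 (Z = 2 + 0 = 2)
d(v) = -24*v/5 (d(v) = -4*(v + v)/(2 + 1/(-3)) = -4*2*v/(2 - ⅓) = -4*2*v/5/3 = -4*2*v*3/5 = -24*v/5)
Z*(d(-1) + (17 + 3)) = 2*(-24/5*(-1) + (17 + 3)) = 2*(24/5 + 20) = 2*(124/5) = 248/5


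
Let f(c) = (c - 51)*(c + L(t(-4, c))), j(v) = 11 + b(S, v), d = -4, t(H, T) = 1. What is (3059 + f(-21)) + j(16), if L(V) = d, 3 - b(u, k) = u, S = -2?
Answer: 4875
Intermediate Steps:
b(u, k) = 3 - u
L(V) = -4
j(v) = 16 (j(v) = 11 + (3 - 1*(-2)) = 11 + (3 + 2) = 11 + 5 = 16)
f(c) = (-51 + c)*(-4 + c) (f(c) = (c - 51)*(c - 4) = (-51 + c)*(-4 + c))
(3059 + f(-21)) + j(16) = (3059 + (204 + (-21)**2 - 55*(-21))) + 16 = (3059 + (204 + 441 + 1155)) + 16 = (3059 + 1800) + 16 = 4859 + 16 = 4875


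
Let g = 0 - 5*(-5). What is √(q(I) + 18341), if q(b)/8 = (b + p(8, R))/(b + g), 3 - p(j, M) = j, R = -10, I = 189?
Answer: √210064861/107 ≈ 135.45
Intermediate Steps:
g = 25 (g = 0 + 25 = 25)
p(j, M) = 3 - j
q(b) = 8*(-5 + b)/(25 + b) (q(b) = 8*((b + (3 - 1*8))/(b + 25)) = 8*((b + (3 - 8))/(25 + b)) = 8*((b - 5)/(25 + b)) = 8*((-5 + b)/(25 + b)) = 8*(-5 + b)/(25 + b))
√(q(I) + 18341) = √(8*(-5 + 189)/(25 + 189) + 18341) = √(8*184/214 + 18341) = √(8*(1/214)*184 + 18341) = √(736/107 + 18341) = √(1963223/107) = √210064861/107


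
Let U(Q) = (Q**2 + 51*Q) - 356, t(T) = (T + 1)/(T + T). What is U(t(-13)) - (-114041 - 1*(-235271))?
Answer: -20544020/169 ≈ -1.2156e+5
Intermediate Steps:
t(T) = (1 + T)/(2*T) (t(T) = (1 + T)/((2*T)) = (1 + T)*(1/(2*T)) = (1 + T)/(2*T))
U(Q) = -356 + Q**2 + 51*Q
U(t(-13)) - (-114041 - 1*(-235271)) = (-356 + ((1/2)*(1 - 13)/(-13))**2 + 51*((1/2)*(1 - 13)/(-13))) - (-114041 - 1*(-235271)) = (-356 + ((1/2)*(-1/13)*(-12))**2 + 51*((1/2)*(-1/13)*(-12))) - (-114041 + 235271) = (-356 + (6/13)**2 + 51*(6/13)) - 1*121230 = (-356 + 36/169 + 306/13) - 121230 = -56150/169 - 121230 = -20544020/169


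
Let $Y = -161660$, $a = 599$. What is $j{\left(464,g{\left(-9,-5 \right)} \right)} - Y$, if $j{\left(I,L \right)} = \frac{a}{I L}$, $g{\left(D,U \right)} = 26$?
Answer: $\frac{1950266839}{12064} \approx 1.6166 \cdot 10^{5}$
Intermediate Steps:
$j{\left(I,L \right)} = \frac{599}{I L}$
$j{\left(464,g{\left(-9,-5 \right)} \right)} - Y = \frac{599}{464 \cdot 26} - -161660 = 599 \cdot \frac{1}{464} \cdot \frac{1}{26} + 161660 = \frac{599}{12064} + 161660 = \frac{1950266839}{12064}$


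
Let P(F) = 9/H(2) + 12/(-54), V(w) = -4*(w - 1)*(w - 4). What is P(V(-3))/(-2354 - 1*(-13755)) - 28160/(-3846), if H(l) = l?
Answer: 963205837/131544738 ≈ 7.3223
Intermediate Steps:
V(w) = -4*(-1 + w)*(-4 + w)
P(F) = 77/18 (P(F) = 9/2 + 12/(-54) = 9*(1/2) + 12*(-1/54) = 9/2 - 2/9 = 77/18)
P(V(-3))/(-2354 - 1*(-13755)) - 28160/(-3846) = 77/(18*(-2354 - 1*(-13755))) - 28160/(-3846) = 77/(18*(-2354 + 13755)) - 28160*(-1/3846) = (77/18)/11401 + 14080/1923 = (77/18)*(1/11401) + 14080/1923 = 77/205218 + 14080/1923 = 963205837/131544738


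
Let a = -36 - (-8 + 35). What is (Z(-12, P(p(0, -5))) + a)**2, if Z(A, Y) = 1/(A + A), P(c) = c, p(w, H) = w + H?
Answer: 2289169/576 ≈ 3974.3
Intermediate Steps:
p(w, H) = H + w
Z(A, Y) = 1/(2*A)
a = -63 (a = -36 - 1*27 = -36 - 27 = -63)
(Z(-12, P(p(0, -5))) + a)**2 = ((1/2)/(-12) - 63)**2 = ((1/2)*(-1/12) - 63)**2 = (-1/24 - 63)**2 = (-1513/24)**2 = 2289169/576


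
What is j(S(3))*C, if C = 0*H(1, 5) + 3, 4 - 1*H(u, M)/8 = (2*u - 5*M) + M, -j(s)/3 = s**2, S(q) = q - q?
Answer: 0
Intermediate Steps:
S(q) = 0
j(s) = -3*s**2
H(u, M) = 32 - 16*u + 32*M (H(u, M) = 32 - 8*((2*u - 5*M) + M) = 32 - 8*((-5*M + 2*u) + M) = 32 - 8*(-4*M + 2*u) = 32 + (-16*u + 32*M) = 32 - 16*u + 32*M)
C = 3 (C = 0*(32 - 16*1 + 32*5) + 3 = 0*(32 - 16 + 160) + 3 = 0*176 + 3 = 0 + 3 = 3)
j(S(3))*C = -3*0**2*3 = -3*0*3 = 0*3 = 0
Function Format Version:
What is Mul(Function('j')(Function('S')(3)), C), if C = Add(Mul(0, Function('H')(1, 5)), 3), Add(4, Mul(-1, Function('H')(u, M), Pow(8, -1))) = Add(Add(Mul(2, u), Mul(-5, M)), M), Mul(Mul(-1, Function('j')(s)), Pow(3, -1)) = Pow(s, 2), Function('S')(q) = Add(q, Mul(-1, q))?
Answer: 0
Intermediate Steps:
Function('S')(q) = 0
Function('j')(s) = Mul(-3, Pow(s, 2))
Function('H')(u, M) = Add(32, Mul(-16, u), Mul(32, M)) (Function('H')(u, M) = Add(32, Mul(-8, Add(Add(Mul(2, u), Mul(-5, M)), M))) = Add(32, Mul(-8, Add(Add(Mul(-5, M), Mul(2, u)), M))) = Add(32, Mul(-8, Add(Mul(-4, M), Mul(2, u)))) = Add(32, Add(Mul(-16, u), Mul(32, M))) = Add(32, Mul(-16, u), Mul(32, M)))
C = 3 (C = Add(Mul(0, Add(32, Mul(-16, 1), Mul(32, 5))), 3) = Add(Mul(0, Add(32, -16, 160)), 3) = Add(Mul(0, 176), 3) = Add(0, 3) = 3)
Mul(Function('j')(Function('S')(3)), C) = Mul(Mul(-3, Pow(0, 2)), 3) = Mul(Mul(-3, 0), 3) = Mul(0, 3) = 0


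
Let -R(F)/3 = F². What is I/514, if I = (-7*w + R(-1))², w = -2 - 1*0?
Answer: 121/514 ≈ 0.23541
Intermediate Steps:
w = -2 (w = -2 + 0 = -2)
R(F) = -3*F²
I = 121 (I = (-7*(-2) - 3*(-1)²)² = (14 - 3*1)² = (14 - 3)² = 11² = 121)
I/514 = 121/514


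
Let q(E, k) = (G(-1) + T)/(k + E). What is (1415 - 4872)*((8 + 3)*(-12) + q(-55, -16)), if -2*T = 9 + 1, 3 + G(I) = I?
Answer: 32367891/71 ≈ 4.5589e+5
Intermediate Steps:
G(I) = -3 + I
T = -5 (T = -(9 + 1)/2 = -½*10 = -5)
q(E, k) = -9/(E + k) (q(E, k) = ((-3 - 1) - 5)/(k + E) = (-4 - 5)/(E + k) = -9/(E + k))
(1415 - 4872)*((8 + 3)*(-12) + q(-55, -16)) = (1415 - 4872)*((8 + 3)*(-12) - 9/(-55 - 16)) = -3457*(11*(-12) - 9/(-71)) = -3457*(-132 - 9*(-1/71)) = -3457*(-132 + 9/71) = -3457*(-9363/71) = 32367891/71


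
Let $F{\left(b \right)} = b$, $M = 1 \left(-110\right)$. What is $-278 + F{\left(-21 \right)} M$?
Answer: $2032$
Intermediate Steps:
$M = -110$
$-278 + F{\left(-21 \right)} M = -278 - -2310 = -278 + 2310 = 2032$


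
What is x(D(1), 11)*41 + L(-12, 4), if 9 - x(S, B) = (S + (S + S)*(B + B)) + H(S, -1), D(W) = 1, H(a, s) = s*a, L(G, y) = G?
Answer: -1447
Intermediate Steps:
H(a, s) = a*s
x(S, B) = 9 - 4*B*S (x(S, B) = 9 - ((S + (S + S)*(B + B)) + S*(-1)) = 9 - ((S + (2*S)*(2*B)) - S) = 9 - ((S + 4*B*S) - S) = 9 - 4*B*S)
x(D(1), 11)*41 + L(-12, 4) = (9 - 4*11*1)*41 - 12 = (9 - 44)*41 - 12 = -35*41 - 12 = -1435 - 12 = -1447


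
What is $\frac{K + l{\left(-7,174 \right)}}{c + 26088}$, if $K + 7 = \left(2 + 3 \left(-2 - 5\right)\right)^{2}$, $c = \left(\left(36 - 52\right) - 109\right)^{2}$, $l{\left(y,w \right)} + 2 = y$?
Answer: $\frac{345}{41713} \approx 0.0082708$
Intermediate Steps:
$l{\left(y,w \right)} = -2 + y$
$c = 15625$ ($c = \left(\left(36 - 52\right) - 109\right)^{2} = \left(-16 - 109\right)^{2} = \left(-125\right)^{2} = 15625$)
$K = 354$ ($K = -7 + \left(2 + 3 \left(-2 - 5\right)\right)^{2} = -7 + \left(2 + 3 \left(-7\right)\right)^{2} = -7 + \left(2 - 21\right)^{2} = -7 + \left(-19\right)^{2} = -7 + 361 = 354$)
$\frac{K + l{\left(-7,174 \right)}}{c + 26088} = \frac{354 - 9}{15625 + 26088} = \frac{354 - 9}{41713} = 345 \cdot \frac{1}{41713} = \frac{345}{41713}$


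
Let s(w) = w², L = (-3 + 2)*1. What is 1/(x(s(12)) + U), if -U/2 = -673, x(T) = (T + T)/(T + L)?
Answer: 143/192766 ≈ 0.00074183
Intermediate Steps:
L = -1 (L = -1*1 = -1)
x(T) = 2*T/(-1 + T) (x(T) = (T + T)/(T - 1) = (2*T)/(-1 + T) = 2*T/(-1 + T))
U = 1346 (U = -2*(-673) = 1346)
1/(x(s(12)) + U) = 1/(2*12²/(-1 + 12²) + 1346) = 1/(2*144/(-1 + 144) + 1346) = 1/(2*144/143 + 1346) = 1/(2*144*(1/143) + 1346) = 1/(288/143 + 1346) = 1/(192766/143) = 143/192766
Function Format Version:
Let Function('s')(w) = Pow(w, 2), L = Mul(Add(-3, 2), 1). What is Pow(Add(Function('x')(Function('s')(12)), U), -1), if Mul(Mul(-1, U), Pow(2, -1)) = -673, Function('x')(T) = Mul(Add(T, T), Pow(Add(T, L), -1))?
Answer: Rational(143, 192766) ≈ 0.00074183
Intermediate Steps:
L = -1 (L = Mul(-1, 1) = -1)
Function('x')(T) = Mul(2, T, Pow(Add(-1, T), -1)) (Function('x')(T) = Mul(Add(T, T), Pow(Add(T, -1), -1)) = Mul(Mul(2, T), Pow(Add(-1, T), -1)) = Mul(2, T, Pow(Add(-1, T), -1)))
U = 1346 (U = Mul(-2, -673) = 1346)
Pow(Add(Function('x')(Function('s')(12)), U), -1) = Pow(Add(Mul(2, Pow(12, 2), Pow(Add(-1, Pow(12, 2)), -1)), 1346), -1) = Pow(Add(Mul(2, 144, Pow(Add(-1, 144), -1)), 1346), -1) = Pow(Add(Mul(2, 144, Pow(143, -1)), 1346), -1) = Pow(Add(Mul(2, 144, Rational(1, 143)), 1346), -1) = Pow(Add(Rational(288, 143), 1346), -1) = Pow(Rational(192766, 143), -1) = Rational(143, 192766)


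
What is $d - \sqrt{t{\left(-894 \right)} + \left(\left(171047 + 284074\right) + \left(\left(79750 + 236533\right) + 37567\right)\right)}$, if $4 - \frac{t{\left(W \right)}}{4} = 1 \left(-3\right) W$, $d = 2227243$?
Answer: $2227243 - 7 \sqrt{16291} \approx 2.2263 \cdot 10^{6}$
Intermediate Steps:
$t{\left(W \right)} = 16 + 12 W$ ($t{\left(W \right)} = 16 - 4 \cdot 1 \left(-3\right) W = 16 - 4 \left(- 3 W\right) = 16 + 12 W$)
$d - \sqrt{t{\left(-894 \right)} + \left(\left(171047 + 284074\right) + \left(\left(79750 + 236533\right) + 37567\right)\right)} = 2227243 - \sqrt{\left(16 + 12 \left(-894\right)\right) + \left(\left(171047 + 284074\right) + \left(\left(79750 + 236533\right) + 37567\right)\right)} = 2227243 - \sqrt{\left(16 - 10728\right) + \left(455121 + \left(316283 + 37567\right)\right)} = 2227243 - \sqrt{-10712 + \left(455121 + 353850\right)} = 2227243 - \sqrt{-10712 + 808971} = 2227243 - \sqrt{798259} = 2227243 - 7 \sqrt{16291}$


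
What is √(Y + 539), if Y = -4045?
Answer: I*√3506 ≈ 59.211*I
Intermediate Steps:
√(Y + 539) = √(-4045 + 539) = √(-3506) = I*√3506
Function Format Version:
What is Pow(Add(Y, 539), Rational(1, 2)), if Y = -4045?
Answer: Mul(I, Pow(3506, Rational(1, 2))) ≈ Mul(59.211, I)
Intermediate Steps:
Pow(Add(Y, 539), Rational(1, 2)) = Pow(Add(-4045, 539), Rational(1, 2)) = Pow(-3506, Rational(1, 2)) = Mul(I, Pow(3506, Rational(1, 2)))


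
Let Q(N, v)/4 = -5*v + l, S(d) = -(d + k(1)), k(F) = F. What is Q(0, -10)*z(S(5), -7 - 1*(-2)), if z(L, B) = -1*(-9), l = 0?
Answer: 1800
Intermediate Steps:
S(d) = -1 - d (S(d) = -(d + 1) = -(1 + d) = -1 - d)
Q(N, v) = -20*v (Q(N, v) = 4*(-5*v + 0) = 4*(-5*v) = -20*v)
z(L, B) = 9
Q(0, -10)*z(S(5), -7 - 1*(-2)) = -20*(-10)*9 = 200*9 = 1800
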